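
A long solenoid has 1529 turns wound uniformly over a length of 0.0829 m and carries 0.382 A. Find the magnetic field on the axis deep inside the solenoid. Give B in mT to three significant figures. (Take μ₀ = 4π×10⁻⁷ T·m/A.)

Inside a long solenoid, B = μ₀nI with n = 1.844×10⁴ turns/m.
B = 4π×10⁻⁷ × 1.844×10⁴ × 0.382 = 8.85×10⁻³ T.

B ≈ 8.85 mT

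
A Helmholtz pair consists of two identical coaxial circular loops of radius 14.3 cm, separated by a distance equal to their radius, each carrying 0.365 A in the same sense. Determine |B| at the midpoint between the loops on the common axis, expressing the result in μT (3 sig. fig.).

Each loop contributes B = μ₀IR²/[2(R²+z²)^(3/2)] on the axis, with z measured from that loop.
Loop 1 (z = 0.0715 m): B₁ = 1.15×10⁻⁶ T. Loop 2 (z = 0.0715 m): B₂ = 1.15×10⁻⁶ T.
The fields add: B = B₁ + B₂ = 2.30×10⁻⁶ T.

B ≈ 2.30 μT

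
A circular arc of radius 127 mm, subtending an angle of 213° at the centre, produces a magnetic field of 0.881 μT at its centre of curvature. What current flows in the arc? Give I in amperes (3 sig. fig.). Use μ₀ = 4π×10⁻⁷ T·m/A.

For a circular arc, B = μ₀Iφ/(4πR) with φ in radians; here φ = 3.718 rad.
So I = 4πRB/(μ₀φ) = 4π × 0.127 × 8.81×10⁻⁷ / (4π×10⁻⁷ × 3.718) = 0.301 A.

I ≈ 0.301 A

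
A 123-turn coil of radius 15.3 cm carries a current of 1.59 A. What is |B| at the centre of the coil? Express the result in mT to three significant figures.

B ≈ 0.803 mT

For an N-turn flat coil, B = Nμ₀I/(2R) with R = 0.153 m.
B = 123 × 6.53×10⁻⁶ T = 8.03×10⁻⁴ T.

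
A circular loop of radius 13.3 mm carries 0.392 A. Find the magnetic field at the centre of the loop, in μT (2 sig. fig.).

At the centre of a circular loop the Biot–Savart law gives B = μ₀I/(2R).
B = (4π×10⁻⁷ × 0.392) / (2 × 0.0133) = 1.85×10⁻⁵ T.

B ≈ 19 μT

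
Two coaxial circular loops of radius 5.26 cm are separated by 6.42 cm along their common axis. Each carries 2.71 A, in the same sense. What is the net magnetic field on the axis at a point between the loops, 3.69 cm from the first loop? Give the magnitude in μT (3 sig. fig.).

Each loop contributes B = μ₀IR²/[2(R²+z²)^(3/2)] on the axis, with z measured from that loop.
Loop 1 (z = 0.0369 m): B₁ = 1.78×10⁻⁵ T. Loop 2 (z = 0.0273 m): B₂ = 2.26×10⁻⁵ T.
The fields add: B = B₁ + B₂ = 4.04×10⁻⁵ T.

B ≈ 40.4 μT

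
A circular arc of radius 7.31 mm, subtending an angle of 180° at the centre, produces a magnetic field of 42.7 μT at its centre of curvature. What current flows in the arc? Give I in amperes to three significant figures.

For a circular arc, B = μ₀Iφ/(4πR) with φ in radians; here φ = 3.142 rad.
So I = 4πRB/(μ₀φ) = 4π × 0.00731 × 4.27×10⁻⁵ / (4π×10⁻⁷ × 3.142) = 0.994 A.

I ≈ 0.994 A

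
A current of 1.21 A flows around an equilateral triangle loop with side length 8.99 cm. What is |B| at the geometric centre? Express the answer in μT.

B ≈ 24.2 μT

Each side is a finite straight segment at perpendicular distance d = a/(2 tan(π/3)) = 0.02595 m from the centre, with end-angles ±π/3.
One side contributes B₁ = (μ₀I/4πd)·2 sin(π/3) = 8.08×10⁻⁶ T.
All 3 sides add in the same direction: B = 3 × 8.08×10⁻⁶ = 2.42×10⁻⁵ T.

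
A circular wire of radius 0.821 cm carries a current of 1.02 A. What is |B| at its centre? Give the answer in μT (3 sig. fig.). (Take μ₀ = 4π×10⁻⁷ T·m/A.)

At the centre of a circular loop the Biot–Savart law gives B = μ₀I/(2R).
B = (4π×10⁻⁷ × 1.02) / (2 × 0.00821) = 7.81×10⁻⁵ T.

B ≈ 78.1 μT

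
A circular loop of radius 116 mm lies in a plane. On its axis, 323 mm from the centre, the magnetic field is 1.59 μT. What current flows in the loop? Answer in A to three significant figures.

I ≈ 7.60 A

On the axis of a loop, B = μ₀IR²/[2(R²+z²)^(3/2)], so I = 2B(R²+z²)^(3/2)/(μ₀R²).
R² + z² = 0.01346 + 0.1043 = 0.1178 m²; raised to 3/2 gives 4.04×10⁻² m³.
I = 2 × 1.59×10⁻⁶ × 4.04×10⁻² / (1.26×10⁻⁶ × 0.01346) = 7.60 A.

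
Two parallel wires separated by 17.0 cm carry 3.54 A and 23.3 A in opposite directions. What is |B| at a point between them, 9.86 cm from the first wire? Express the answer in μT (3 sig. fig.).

B ≈ 72.4 μT

Each long wire gives B = μ₀I/(2πd). Distances are d₁ = 0.0986 m and d₂ = 0.0714 m.
B₁ = 7.18×10⁻⁶ T, B₂ = 6.53×10⁻⁵ T.
Between antiparallel currents both contributions point the same way, so they add. B = B₁ + B₂ = 7.18×10⁻⁶ + 6.53×10⁻⁵ = 7.24×10⁻⁵ T.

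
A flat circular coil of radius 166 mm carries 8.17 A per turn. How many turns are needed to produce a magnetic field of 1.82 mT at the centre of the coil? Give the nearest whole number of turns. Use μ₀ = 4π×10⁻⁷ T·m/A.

N = 59

For an N-turn coil, B = Nμ₀I/(2R). A single turn gives B₁ = 3.09×10⁻⁵ T with R = 0.166 m.
N = B/B₁ = 1.82×10⁻³ / 3.09×10⁻⁵ = 58.85.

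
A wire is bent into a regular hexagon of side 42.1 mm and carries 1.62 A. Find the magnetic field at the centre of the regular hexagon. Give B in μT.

Each side is a finite straight segment at perpendicular distance d = a/(2 tan(π/6)) = 0.03646 m from the centre, with end-angles ±π/6.
One side contributes B₁ = (μ₀I/4πd)·2 sin(π/6) = 4.44×10⁻⁶ T.
All 6 sides add in the same direction: B = 6 × 4.44×10⁻⁶ = 2.67×10⁻⁵ T.

B ≈ 26.7 μT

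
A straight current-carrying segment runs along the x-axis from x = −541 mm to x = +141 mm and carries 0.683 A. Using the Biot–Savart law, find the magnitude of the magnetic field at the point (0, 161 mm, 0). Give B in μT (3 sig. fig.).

B ≈ 0.686 μT

For a finite straight segment, B = (μ₀I/4πd)(sinθ₁ + sinθ₂), where θ₁, θ₂ are the angles from the perpendicular to each end.
The perpendicular distance is d = 0.161 m; the end-offsets along the wire are a = 0.541 m and b = 0.141 m.
sinθ₁ = 0.541/√(0.541²+0.161²) = 0.9585; sinθ₂ = 0.141/√(0.141²+0.161²) = 0.6588.
B = (4π×10⁻⁷ × 0.683) / (4π × 0.161) × (0.9585 + 0.6588) = 6.86×10⁻⁷ T.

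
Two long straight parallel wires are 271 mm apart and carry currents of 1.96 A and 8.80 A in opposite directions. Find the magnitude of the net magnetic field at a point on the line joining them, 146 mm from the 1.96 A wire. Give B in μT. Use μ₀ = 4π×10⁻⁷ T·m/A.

B ≈ 16.8 μT

Each long wire gives B = μ₀I/(2πd). Distances are d₁ = 0.146 m and d₂ = 0.125 m.
B₁ = 2.68×10⁻⁶ T, B₂ = 1.41×10⁻⁵ T.
Between antiparallel currents both contributions point the same way, so they add. B = B₁ + B₂ = 2.68×10⁻⁶ + 1.41×10⁻⁵ = 1.68×10⁻⁵ T.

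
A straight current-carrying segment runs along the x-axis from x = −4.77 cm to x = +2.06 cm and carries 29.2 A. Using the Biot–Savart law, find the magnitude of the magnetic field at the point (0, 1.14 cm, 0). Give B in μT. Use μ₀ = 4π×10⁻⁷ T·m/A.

For a finite straight segment, B = (μ₀I/4πd)(sinθ₁ + sinθ₂), where θ₁, θ₂ are the angles from the perpendicular to each end.
The perpendicular distance is d = 0.0114 m; the end-offsets along the wire are a = 0.0477 m and b = 0.0206 m.
sinθ₁ = 0.0477/√(0.0477²+0.0114²) = 0.9726; sinθ₂ = 0.0206/√(0.0206²+0.0114²) = 0.8750.
B = (4π×10⁻⁷ × 29.2) / (4π × 0.0114) × (0.9726 + 0.8750) = 4.73×10⁻⁴ T.

B ≈ 473 μT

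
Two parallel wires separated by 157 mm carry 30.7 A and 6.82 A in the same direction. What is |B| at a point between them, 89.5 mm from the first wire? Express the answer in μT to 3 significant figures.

Each long wire gives B = μ₀I/(2πd). Distances are d₁ = 0.0895 m and d₂ = 0.0675 m.
B₁ = 6.86×10⁻⁵ T, B₂ = 2.02×10⁻⁵ T.
Between parallel currents the two contributions point in opposite directions, so they subtract. B = |B₁ − B₂| = |6.86×10⁻⁵ − 2.02×10⁻⁵| = 4.84×10⁻⁵ T.

B ≈ 48.4 μT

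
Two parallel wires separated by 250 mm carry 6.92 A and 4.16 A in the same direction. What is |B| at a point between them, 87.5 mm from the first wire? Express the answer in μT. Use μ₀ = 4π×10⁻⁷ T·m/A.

B ≈ 10.7 μT

Each long wire gives B = μ₀I/(2πd). Distances are d₁ = 0.0875 m and d₂ = 0.1625 m.
B₁ = 1.58×10⁻⁵ T, B₂ = 5.12×10⁻⁶ T.
Between parallel currents the two contributions point in opposite directions, so they subtract. B = |B₁ − B₂| = |1.58×10⁻⁵ − 5.12×10⁻⁶| = 1.07×10⁻⁵ T.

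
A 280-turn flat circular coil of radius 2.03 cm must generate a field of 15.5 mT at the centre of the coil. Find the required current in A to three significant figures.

For an N-turn coil, B = Nμ₀I/(2R) with R = 0.0203 m, so I = 2RB/(Nμ₀) = 2 × 0.0203 × 1.55×10⁻² / (280 × 4π×10⁻⁷) = 1.79 A.

I ≈ 1.79 A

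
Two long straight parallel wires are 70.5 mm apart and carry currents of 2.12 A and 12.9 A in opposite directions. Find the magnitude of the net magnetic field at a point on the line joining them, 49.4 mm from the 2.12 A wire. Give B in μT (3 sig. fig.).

B ≈ 131 μT

Each long wire gives B = μ₀I/(2πd). Distances are d₁ = 0.0494 m and d₂ = 0.0211 m.
B₁ = 8.58×10⁻⁶ T, B₂ = 1.22×10⁻⁴ T.
Between antiparallel currents both contributions point the same way, so they add. B = B₁ + B₂ = 8.58×10⁻⁶ + 1.22×10⁻⁴ = 1.31×10⁻⁴ T.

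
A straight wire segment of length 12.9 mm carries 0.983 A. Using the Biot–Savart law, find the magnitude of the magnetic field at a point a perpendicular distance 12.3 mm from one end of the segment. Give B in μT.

For a finite straight segment, B = (μ₀I/4πd)(sinθ₁ + sinθ₂), where θ₁, θ₂ are the angles from the perpendicular to each end.
The perpendicular foot is at one end, so the two end-offsets along the wire are 0 and L = 0.0129 m.
sinθ₁ = 0/√(0²+0.0123²) = 0.0000; sinθ₂ = 0.0129/√(0.0129²+0.0123²) = 0.7237.
B = (4π×10⁻⁷ × 0.983) / (4π × 0.0123) × (0.0000 + 0.7237) = 5.78×10⁻⁶ T.

B ≈ 5.78 μT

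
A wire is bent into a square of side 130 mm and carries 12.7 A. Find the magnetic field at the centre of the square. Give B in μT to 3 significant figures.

B ≈ 111 μT

Each side is a finite straight segment at perpendicular distance d = a/(2 tan(π/4)) = 0.065 m from the centre, with end-angles ±π/4.
One side contributes B₁ = (μ₀I/4πd)·2 sin(π/4) = 2.76×10⁻⁵ T.
All 4 sides add in the same direction: B = 4 × 2.76×10⁻⁵ = 1.11×10⁻⁴ T.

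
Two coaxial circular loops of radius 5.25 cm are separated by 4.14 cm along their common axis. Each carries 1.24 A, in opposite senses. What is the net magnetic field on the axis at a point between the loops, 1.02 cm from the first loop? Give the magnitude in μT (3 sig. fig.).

Each loop contributes B = μ₀IR²/[2(R²+z²)^(3/2)] on the axis, with z measured from that loop.
Loop 1 (z = 0.0102 m): B₁ = 1.40×10⁻⁵ T. Loop 2 (z = 0.0312 m): B₂ = 9.43×10⁻⁶ T.
The fields oppose: B = |B₁ − B₂| = 4.61×10⁻⁶ T.

B ≈ 4.61 μT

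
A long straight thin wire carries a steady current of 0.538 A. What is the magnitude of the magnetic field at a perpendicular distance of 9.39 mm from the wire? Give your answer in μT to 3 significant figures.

For an infinitely long straight wire, B = μ₀I/(2πd).
B = (4π×10⁻⁷ × 0.538) / (2π × 0.00939) = 1.15×10⁻⁵ T.

B ≈ 11.5 μT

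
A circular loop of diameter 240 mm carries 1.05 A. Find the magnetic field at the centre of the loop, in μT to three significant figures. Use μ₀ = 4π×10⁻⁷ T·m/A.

At the centre of a circular loop the Biot–Savart law gives B = μ₀I/(2R) (so R = 0.12 m).
B = (4π×10⁻⁷ × 1.05) / (2 × 0.12) = 5.50×10⁻⁶ T.

B ≈ 5.50 μT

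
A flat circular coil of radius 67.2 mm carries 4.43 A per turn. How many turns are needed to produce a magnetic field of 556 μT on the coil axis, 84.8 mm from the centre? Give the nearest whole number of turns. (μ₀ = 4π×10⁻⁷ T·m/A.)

N = 56

For an N-turn coil, B = Nμ₀IR²/[2(R²+z²)^(3/2)]. A single turn gives B₁ = 9.92×10⁻⁶ T with R = 0.0672 m, z = 0.0848 m.
N = B/B₁ = 5.56×10⁻⁴ / 9.92×10⁻⁶ = 56.03.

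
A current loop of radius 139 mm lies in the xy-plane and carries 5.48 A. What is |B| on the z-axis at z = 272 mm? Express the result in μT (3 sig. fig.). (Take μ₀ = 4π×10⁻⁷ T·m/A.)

On the axis of a circular loop, B = μ₀IR² / [2(R²+z²)^(3/2)].
R² + z² = (0.139)² + (0.272)² = 0.09331 m², and (R²+z²)^(3/2) = 2.85×10⁻² m³.
B = (4π×10⁻⁷ × 5.48 × 0.01932) / (2 × 2.85×10⁻²) = 2.33×10⁻⁶ T.

B ≈ 2.33 μT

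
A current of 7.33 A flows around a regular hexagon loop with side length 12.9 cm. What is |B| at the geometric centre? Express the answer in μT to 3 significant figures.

Each side is a finite straight segment at perpendicular distance d = a/(2 tan(π/6)) = 0.1117 m from the centre, with end-angles ±π/6.
One side contributes B₁ = (μ₀I/4πd)·2 sin(π/6) = 6.56×10⁻⁶ T.
All 6 sides add in the same direction: B = 6 × 6.56×10⁻⁶ = 3.94×10⁻⁵ T.

B ≈ 39.4 μT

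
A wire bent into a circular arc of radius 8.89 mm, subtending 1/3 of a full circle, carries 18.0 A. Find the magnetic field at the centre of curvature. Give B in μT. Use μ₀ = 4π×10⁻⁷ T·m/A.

B ≈ 424 μT

The Biot–Savart field of a circular arc at its centre is B = μ₀Iφ/(4πR), with φ = 2.094 rad.
B = (4π×10⁻⁷ × 18.0 × 2.094) / (4π × 0.00889) = 4.24×10⁻⁴ T.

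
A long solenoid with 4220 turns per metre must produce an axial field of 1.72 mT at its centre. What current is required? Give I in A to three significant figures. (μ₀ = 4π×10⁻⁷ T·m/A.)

Inside a long solenoid B = μ₀nI with n = 4220 m⁻¹, so I = B/(μ₀n).
I = 1.72×10⁻³ / (4π×10⁻⁷ × 4220) = 0.324 A.

I ≈ 0.324 A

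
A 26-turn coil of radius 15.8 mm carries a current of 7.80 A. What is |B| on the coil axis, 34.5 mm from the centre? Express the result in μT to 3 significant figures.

B ≈ 582 μT

For an N-turn flat coil, B = Nμ₀IR²/[2(R²+z²)^(3/2)] with R = 0.0158 m, z = 0.0345 m.
B = 26 × 2.24×10⁻⁵ T = 5.82×10⁻⁴ T.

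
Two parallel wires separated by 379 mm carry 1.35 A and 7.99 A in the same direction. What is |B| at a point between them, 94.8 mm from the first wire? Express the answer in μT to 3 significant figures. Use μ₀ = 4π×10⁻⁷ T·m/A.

Each long wire gives B = μ₀I/(2πd). Distances are d₁ = 0.0948 m and d₂ = 0.2842 m.
B₁ = 2.85×10⁻⁶ T, B₂ = 5.62×10⁻⁶ T.
Between parallel currents the two contributions point in opposite directions, so they subtract. B = |B₁ − B₂| = |2.85×10⁻⁶ − 5.62×10⁻⁶| = 2.77×10⁻⁶ T.

B ≈ 2.77 μT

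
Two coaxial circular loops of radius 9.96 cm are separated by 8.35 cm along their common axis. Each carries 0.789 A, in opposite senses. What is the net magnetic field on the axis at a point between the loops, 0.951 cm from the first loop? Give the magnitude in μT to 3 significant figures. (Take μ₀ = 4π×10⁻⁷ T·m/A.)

B ≈ 2.34 μT

Each loop contributes B = μ₀IR²/[2(R²+z²)^(3/2)] on the axis, with z measured from that loop.
Loop 1 (z = 0.00951 m): B₁ = 4.91×10⁻⁶ T. Loop 2 (z = 0.07399 m): B₂ = 2.57×10⁻⁶ T.
The fields oppose: B = |B₁ − B₂| = 2.34×10⁻⁶ T.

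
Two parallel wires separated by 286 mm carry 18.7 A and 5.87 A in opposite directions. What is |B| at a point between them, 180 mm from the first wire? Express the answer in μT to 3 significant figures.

Each long wire gives B = μ₀I/(2πd). Distances are d₁ = 0.18 m and d₂ = 0.106 m.
B₁ = 2.08×10⁻⁵ T, B₂ = 1.11×10⁻⁵ T.
Between antiparallel currents both contributions point the same way, so they add. B = B₁ + B₂ = 2.08×10⁻⁵ + 1.11×10⁻⁵ = 3.19×10⁻⁵ T.

B ≈ 31.9 μT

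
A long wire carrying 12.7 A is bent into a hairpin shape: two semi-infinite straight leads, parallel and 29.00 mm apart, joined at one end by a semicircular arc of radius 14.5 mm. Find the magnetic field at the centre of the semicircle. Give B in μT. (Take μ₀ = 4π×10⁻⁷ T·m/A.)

The semicircular arc contributes B_arc = μ₀I·π/(4πR) = μ₀I/(4R) = 2.75×10⁻⁴ T.
Each semi-infinite lead is at perpendicular distance R = 0.0145 m from the centre, with the perpendicular foot at its near end, so it contributes μ₀I/(4πR); both point the same way, together 1.75×10⁻⁴ T.
Arc and leads all point the same direction: B = 2.75×10⁻⁴ + 1.75×10⁻⁴ = 4.50×10⁻⁴ T.

B ≈ 450 μT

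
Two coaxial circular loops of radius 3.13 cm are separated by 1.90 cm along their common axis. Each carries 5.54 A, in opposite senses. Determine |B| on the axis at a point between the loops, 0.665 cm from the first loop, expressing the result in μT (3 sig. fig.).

B ≈ 14.6 μT

Each loop contributes B = μ₀IR²/[2(R²+z²)^(3/2)] on the axis, with z measured from that loop.
Loop 1 (z = 0.00665 m): B₁ = 1.04×10⁻⁴ T. Loop 2 (z = 0.01235 m): B₂ = 8.95×10⁻⁵ T.
The fields oppose: B = |B₁ − B₂| = 1.46×10⁻⁵ T.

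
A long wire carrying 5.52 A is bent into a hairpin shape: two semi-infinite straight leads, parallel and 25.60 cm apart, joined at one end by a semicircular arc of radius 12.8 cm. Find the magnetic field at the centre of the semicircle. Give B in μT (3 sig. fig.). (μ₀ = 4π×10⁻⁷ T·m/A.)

The semicircular arc contributes B_arc = μ₀I·π/(4πR) = μ₀I/(4R) = 1.35×10⁻⁵ T.
Each semi-infinite lead is at perpendicular distance R = 0.128 m from the centre, with the perpendicular foot at its near end, so it contributes μ₀I/(4πR); both point the same way, together 8.62×10⁻⁶ T.
Arc and leads all point the same direction: B = 1.35×10⁻⁵ + 8.62×10⁻⁶ = 2.22×10⁻⁵ T.

B ≈ 22.2 μT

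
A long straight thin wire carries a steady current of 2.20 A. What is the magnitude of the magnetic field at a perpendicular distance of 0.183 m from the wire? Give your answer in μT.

For an infinitely long straight wire, B = μ₀I/(2πd).
B = (4π×10⁻⁷ × 2.20) / (2π × 0.183) = 2.40×10⁻⁶ T.

B ≈ 2.40 μT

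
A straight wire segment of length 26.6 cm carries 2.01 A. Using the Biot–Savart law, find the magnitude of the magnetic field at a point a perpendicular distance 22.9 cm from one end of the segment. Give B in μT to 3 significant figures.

B ≈ 0.665 μT

For a finite straight segment, B = (μ₀I/4πd)(sinθ₁ + sinθ₂), where θ₁, θ₂ are the angles from the perpendicular to each end.
The perpendicular foot is at one end, so the two end-offsets along the wire are 0 and L = 0.266 m.
sinθ₁ = 0/√(0²+0.229²) = 0.0000; sinθ₂ = 0.266/√(0.266²+0.229²) = 0.7578.
B = (4π×10⁻⁷ × 2.01) / (4π × 0.229) × (0.0000 + 0.7578) = 6.65×10⁻⁷ T.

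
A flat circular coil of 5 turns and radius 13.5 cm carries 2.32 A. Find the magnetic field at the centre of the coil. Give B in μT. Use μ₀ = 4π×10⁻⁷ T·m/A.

For an N-turn flat coil, B = Nμ₀I/(2R) with R = 0.135 m.
B = 5 × 1.08×10⁻⁵ T = 5.40×10⁻⁵ T.

B ≈ 54.0 μT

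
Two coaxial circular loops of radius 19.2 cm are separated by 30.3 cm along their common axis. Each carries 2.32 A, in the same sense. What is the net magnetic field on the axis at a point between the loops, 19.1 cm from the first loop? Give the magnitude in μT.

B ≈ 7.60 μT

Each loop contributes B = μ₀IR²/[2(R²+z²)^(3/2)] on the axis, with z measured from that loop.
Loop 1 (z = 0.191 m): B₁ = 2.71×10⁻⁶ T. Loop 2 (z = 0.112 m): B₂ = 4.89×10⁻⁶ T.
The fields add: B = B₁ + B₂ = 7.60×10⁻⁶ T.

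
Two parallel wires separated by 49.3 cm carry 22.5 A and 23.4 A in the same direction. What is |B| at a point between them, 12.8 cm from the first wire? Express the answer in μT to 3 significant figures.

B ≈ 22.3 μT

Each long wire gives B = μ₀I/(2πd). Distances are d₁ = 0.128 m and d₂ = 0.365 m.
B₁ = 3.52×10⁻⁵ T, B₂ = 1.28×10⁻⁵ T.
Between parallel currents the two contributions point in opposite directions, so they subtract. B = |B₁ − B₂| = |3.52×10⁻⁵ − 1.28×10⁻⁵| = 2.23×10⁻⁵ T.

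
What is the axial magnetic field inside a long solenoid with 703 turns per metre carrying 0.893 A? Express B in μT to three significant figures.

B ≈ 789 μT

Inside a long solenoid, B = μ₀nI with n = 703 turns/m.
B = 4π×10⁻⁷ × 703 × 0.893 = 7.89×10⁻⁴ T.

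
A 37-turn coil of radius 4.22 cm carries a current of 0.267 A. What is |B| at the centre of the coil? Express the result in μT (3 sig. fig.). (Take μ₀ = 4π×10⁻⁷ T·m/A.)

B ≈ 147 μT

For an N-turn flat coil, B = Nμ₀I/(2R) with R = 0.0422 m.
B = 37 × 3.98×10⁻⁶ T = 1.47×10⁻⁴ T.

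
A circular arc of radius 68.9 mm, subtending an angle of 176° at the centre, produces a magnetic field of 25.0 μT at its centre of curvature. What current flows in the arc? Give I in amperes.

I ≈ 5.61 A

For a circular arc, B = μ₀Iφ/(4πR) with φ in radians; here φ = 3.072 rad.
So I = 4πRB/(μ₀φ) = 4π × 0.0689 × 2.50×10⁻⁵ / (4π×10⁻⁷ × 3.072) = 5.61 A.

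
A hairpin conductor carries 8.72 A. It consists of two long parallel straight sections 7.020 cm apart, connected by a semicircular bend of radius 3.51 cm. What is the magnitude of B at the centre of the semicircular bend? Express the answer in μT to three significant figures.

The semicircular arc contributes B_arc = μ₀I·π/(4πR) = μ₀I/(4R) = 7.80×10⁻⁵ T.
Each semi-infinite lead is at perpendicular distance R = 0.0351 m from the centre, with the perpendicular foot at its near end, so it contributes μ₀I/(4πR); both point the same way, together 4.97×10⁻⁵ T.
Arc and leads all point the same direction: B = 7.80×10⁻⁵ + 4.97×10⁻⁵ = 1.28×10⁻⁴ T.

B ≈ 128 μT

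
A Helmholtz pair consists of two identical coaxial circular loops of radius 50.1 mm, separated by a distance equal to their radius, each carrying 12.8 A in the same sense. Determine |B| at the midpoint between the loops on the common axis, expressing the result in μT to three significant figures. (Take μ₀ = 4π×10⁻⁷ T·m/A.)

B ≈ 230 μT

Each loop contributes B = μ₀IR²/[2(R²+z²)^(3/2)] on the axis, with z measured from that loop.
Loop 1 (z = 0.02505 m): B₁ = 1.15×10⁻⁴ T. Loop 2 (z = 0.02505 m): B₂ = 1.15×10⁻⁴ T.
The fields add: B = B₁ + B₂ = 2.30×10⁻⁴ T.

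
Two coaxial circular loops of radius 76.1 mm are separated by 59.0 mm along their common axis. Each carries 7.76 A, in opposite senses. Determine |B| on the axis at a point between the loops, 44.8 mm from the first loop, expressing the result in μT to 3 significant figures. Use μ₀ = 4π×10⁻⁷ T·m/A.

Each loop contributes B = μ₀IR²/[2(R²+z²)^(3/2)] on the axis, with z measured from that loop.
Loop 1 (z = 0.0448 m): B₁ = 4.10×10⁻⁵ T. Loop 2 (z = 0.0142 m): B₂ = 6.09×10⁻⁵ T.
The fields oppose: B = |B₁ − B₂| = 1.99×10⁻⁵ T.

B ≈ 19.9 μT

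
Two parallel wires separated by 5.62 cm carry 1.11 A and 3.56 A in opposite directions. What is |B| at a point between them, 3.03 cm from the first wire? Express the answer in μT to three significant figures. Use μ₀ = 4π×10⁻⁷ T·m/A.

B ≈ 34.8 μT

Each long wire gives B = μ₀I/(2πd). Distances are d₁ = 0.0303 m and d₂ = 0.0259 m.
B₁ = 7.33×10⁻⁶ T, B₂ = 2.75×10⁻⁵ T.
Between antiparallel currents both contributions point the same way, so they add. B = B₁ + B₂ = 7.33×10⁻⁶ + 2.75×10⁻⁵ = 3.48×10⁻⁵ T.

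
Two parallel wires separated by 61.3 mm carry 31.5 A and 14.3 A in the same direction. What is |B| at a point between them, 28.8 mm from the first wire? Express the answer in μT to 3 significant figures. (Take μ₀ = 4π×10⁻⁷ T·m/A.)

B ≈ 131 μT

Each long wire gives B = μ₀I/(2πd). Distances are d₁ = 0.0288 m and d₂ = 0.0325 m.
B₁ = 2.19×10⁻⁴ T, B₂ = 8.80×10⁻⁵ T.
Between parallel currents the two contributions point in opposite directions, so they subtract. B = |B₁ − B₂| = |2.19×10⁻⁴ − 8.80×10⁻⁵| = 1.31×10⁻⁴ T.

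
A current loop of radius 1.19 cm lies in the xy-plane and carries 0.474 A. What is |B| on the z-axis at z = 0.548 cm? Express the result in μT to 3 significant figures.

On the axis of a circular loop, B = μ₀IR² / [2(R²+z²)^(3/2)].
R² + z² = (0.0119)² + (0.00548)² = 0.0001716 m², and (R²+z²)^(3/2) = 2.25×10⁻⁶ m³.
B = (4π×10⁻⁷ × 0.474 × 0.0001416) / (2 × 2.25×10⁻⁶) = 1.88×10⁻⁵ T.

B ≈ 18.8 μT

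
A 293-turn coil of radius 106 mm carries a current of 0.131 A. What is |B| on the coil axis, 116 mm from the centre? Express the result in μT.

For an N-turn flat coil, B = Nμ₀IR²/[2(R²+z²)^(3/2)] with R = 0.106 m, z = 0.116 m.
B = 293 × 2.38×10⁻⁷ T = 6.98×10⁻⁵ T.

B ≈ 69.8 μT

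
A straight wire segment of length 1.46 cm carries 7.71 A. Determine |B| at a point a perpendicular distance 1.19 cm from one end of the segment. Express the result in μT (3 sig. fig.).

For a finite straight segment, B = (μ₀I/4πd)(sinθ₁ + sinθ₂), where θ₁, θ₂ are the angles from the perpendicular to each end.
The perpendicular foot is at one end, so the two end-offsets along the wire are 0 and L = 0.0146 m.
sinθ₁ = 0/√(0²+0.0119²) = 0.0000; sinθ₂ = 0.0146/√(0.0146²+0.0119²) = 0.7751.
B = (4π×10⁻⁷ × 7.71) / (4π × 0.0119) × (0.0000 + 0.7751) = 5.02×10⁻⁵ T.

B ≈ 50.2 μT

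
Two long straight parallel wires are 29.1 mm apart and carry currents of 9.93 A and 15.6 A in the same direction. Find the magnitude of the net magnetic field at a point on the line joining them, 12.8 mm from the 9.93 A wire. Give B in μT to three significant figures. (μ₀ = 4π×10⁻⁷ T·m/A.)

B ≈ 36.3 μT

Each long wire gives B = μ₀I/(2πd). Distances are d₁ = 0.0128 m and d₂ = 0.0163 m.
B₁ = 1.55×10⁻⁴ T, B₂ = 1.91×10⁻⁴ T.
Between parallel currents the two contributions point in opposite directions, so they subtract. B = |B₁ − B₂| = |1.55×10⁻⁴ − 1.91×10⁻⁴| = 3.63×10⁻⁵ T.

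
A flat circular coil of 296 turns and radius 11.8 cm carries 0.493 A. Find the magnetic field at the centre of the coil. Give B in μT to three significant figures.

B ≈ 777 μT

For an N-turn flat coil, B = Nμ₀I/(2R) with R = 0.118 m.
B = 296 × 2.63×10⁻⁶ T = 7.77×10⁻⁴ T.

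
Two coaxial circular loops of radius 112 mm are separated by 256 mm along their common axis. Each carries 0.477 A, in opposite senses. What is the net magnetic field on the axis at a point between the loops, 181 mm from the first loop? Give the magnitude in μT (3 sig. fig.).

B ≈ 1.15 μT

Each loop contributes B = μ₀IR²/[2(R²+z²)^(3/2)] on the axis, with z measured from that loop.
Loop 1 (z = 0.181 m): B₁ = 3.90×10⁻⁷ T. Loop 2 (z = 0.075 m): B₂ = 1.54×10⁻⁶ T.
The fields oppose: B = |B₁ − B₂| = 1.15×10⁻⁶ T.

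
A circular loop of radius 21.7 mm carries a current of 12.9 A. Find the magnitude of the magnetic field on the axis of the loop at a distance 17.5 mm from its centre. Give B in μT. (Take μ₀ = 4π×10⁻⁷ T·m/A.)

B ≈ 176 μT

On the axis of a circular loop, B = μ₀IR² / [2(R²+z²)^(3/2)].
R² + z² = (0.0217)² + (0.0175)² = 0.0007771 m², and (R²+z²)^(3/2) = 2.17×10⁻⁵ m³.
B = (4π×10⁻⁷ × 12.9 × 0.0004709) / (2 × 2.17×10⁻⁵) = 1.76×10⁻⁴ T.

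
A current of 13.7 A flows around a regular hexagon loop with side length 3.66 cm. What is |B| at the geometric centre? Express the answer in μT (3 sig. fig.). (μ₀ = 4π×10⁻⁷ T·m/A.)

Each side is a finite straight segment at perpendicular distance d = a/(2 tan(π/6)) = 0.0317 m from the centre, with end-angles ±π/6.
One side contributes B₁ = (μ₀I/4πd)·2 sin(π/6) = 4.32×10⁻⁵ T.
All 6 sides add in the same direction: B = 6 × 4.32×10⁻⁵ = 2.59×10⁻⁴ T.

B ≈ 259 μT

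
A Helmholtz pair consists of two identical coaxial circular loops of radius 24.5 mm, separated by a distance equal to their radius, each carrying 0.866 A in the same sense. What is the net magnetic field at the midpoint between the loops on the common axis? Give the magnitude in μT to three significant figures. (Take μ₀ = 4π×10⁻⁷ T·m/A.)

B ≈ 31.8 μT

Each loop contributes B = μ₀IR²/[2(R²+z²)^(3/2)] on the axis, with z measured from that loop.
Loop 1 (z = 0.01225 m): B₁ = 1.59×10⁻⁵ T. Loop 2 (z = 0.01225 m): B₂ = 1.59×10⁻⁵ T.
The fields add: B = B₁ + B₂ = 3.18×10⁻⁵ T.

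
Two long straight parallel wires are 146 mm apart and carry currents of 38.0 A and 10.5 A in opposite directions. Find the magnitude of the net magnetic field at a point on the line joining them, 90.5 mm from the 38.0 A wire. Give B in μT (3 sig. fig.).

B ≈ 122 μT

Each long wire gives B = μ₀I/(2πd). Distances are d₁ = 0.0905 m and d₂ = 0.0555 m.
B₁ = 8.40×10⁻⁵ T, B₂ = 3.78×10⁻⁵ T.
Between antiparallel currents both contributions point the same way, so they add. B = B₁ + B₂ = 8.40×10⁻⁵ + 3.78×10⁻⁵ = 1.22×10⁻⁴ T.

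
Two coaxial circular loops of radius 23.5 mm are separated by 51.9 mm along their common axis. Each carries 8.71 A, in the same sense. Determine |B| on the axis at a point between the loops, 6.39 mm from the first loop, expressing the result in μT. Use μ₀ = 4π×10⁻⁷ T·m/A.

B ≈ 232 μT

Each loop contributes B = μ₀IR²/[2(R²+z²)^(3/2)] on the axis, with z measured from that loop.
Loop 1 (z = 0.00639 m): B₁ = 2.09×10⁻⁴ T. Loop 2 (z = 0.04551 m): B₂ = 2.25×10⁻⁵ T.
The fields add: B = B₁ + B₂ = 2.32×10⁻⁴ T.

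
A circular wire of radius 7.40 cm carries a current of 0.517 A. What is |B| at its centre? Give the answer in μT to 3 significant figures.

B ≈ 4.39 μT

At the centre of a circular loop the Biot–Savart law gives B = μ₀I/(2R).
B = (4π×10⁻⁷ × 0.517) / (2 × 0.074) = 4.39×10⁻⁶ T.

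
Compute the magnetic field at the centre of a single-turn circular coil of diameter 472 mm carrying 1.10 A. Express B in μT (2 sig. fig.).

B ≈ 2.9 μT

At the centre of a circular loop the Biot–Savart law gives B = μ₀I/(2R) (so R = 0.236 m).
B = (4π×10⁻⁷ × 1.10) / (2 × 0.236) = 2.93×10⁻⁶ T.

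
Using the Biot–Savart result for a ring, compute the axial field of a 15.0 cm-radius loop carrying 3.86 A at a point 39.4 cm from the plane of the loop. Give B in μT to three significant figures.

B ≈ 0.728 μT

On the axis of a circular loop, B = μ₀IR² / [2(R²+z²)^(3/2)].
R² + z² = (0.15)² + (0.394)² = 0.1777 m², and (R²+z²)^(3/2) = 7.49×10⁻² m³.
B = (4π×10⁻⁷ × 3.86 × 0.0225) / (2 × 7.49×10⁻²) = 7.28×10⁻⁷ T.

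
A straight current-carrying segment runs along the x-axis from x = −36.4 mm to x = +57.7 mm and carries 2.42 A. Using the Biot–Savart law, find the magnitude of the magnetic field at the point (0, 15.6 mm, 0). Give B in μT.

B ≈ 29.2 μT

For a finite straight segment, B = (μ₀I/4πd)(sinθ₁ + sinθ₂), where θ₁, θ₂ are the angles from the perpendicular to each end.
The perpendicular distance is d = 0.0156 m; the end-offsets along the wire are a = 0.0364 m and b = 0.0577 m.
sinθ₁ = 0.0364/√(0.0364²+0.0156²) = 0.9191; sinθ₂ = 0.0577/√(0.0577²+0.0156²) = 0.9653.
B = (4π×10⁻⁷ × 2.42) / (4π × 0.0156) × (0.9191 + 0.9653) = 2.92×10⁻⁵ T.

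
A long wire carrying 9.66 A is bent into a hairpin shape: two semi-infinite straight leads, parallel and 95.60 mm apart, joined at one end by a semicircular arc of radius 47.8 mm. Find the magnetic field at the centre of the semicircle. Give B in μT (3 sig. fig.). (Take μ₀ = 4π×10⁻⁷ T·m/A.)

B ≈ 104 μT

The semicircular arc contributes B_arc = μ₀I·π/(4πR) = μ₀I/(4R) = 6.35×10⁻⁵ T.
Each semi-infinite lead is at perpendicular distance R = 0.0478 m from the centre, with the perpendicular foot at its near end, so it contributes μ₀I/(4πR); both point the same way, together 4.04×10⁻⁵ T.
Arc and leads all point the same direction: B = 6.35×10⁻⁵ + 4.04×10⁻⁵ = 1.04×10⁻⁴ T.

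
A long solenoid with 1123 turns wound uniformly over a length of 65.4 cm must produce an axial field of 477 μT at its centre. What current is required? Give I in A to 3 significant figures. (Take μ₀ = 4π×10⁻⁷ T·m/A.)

I ≈ 0.221 A

Inside a long solenoid B = μ₀nI with n = 1717 m⁻¹, so I = B/(μ₀n).
I = 4.77×10⁻⁴ / (4π×10⁻⁷ × 1717) = 0.221 A.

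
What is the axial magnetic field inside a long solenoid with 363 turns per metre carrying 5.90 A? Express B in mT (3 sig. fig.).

Inside a long solenoid, B = μ₀nI with n = 363 turns/m.
B = 4π×10⁻⁷ × 363 × 5.90 = 2.69×10⁻³ T.

B ≈ 2.69 mT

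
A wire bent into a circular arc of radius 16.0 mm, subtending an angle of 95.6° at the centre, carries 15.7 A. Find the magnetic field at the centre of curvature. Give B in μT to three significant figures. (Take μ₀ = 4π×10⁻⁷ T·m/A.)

The Biot–Savart field of a circular arc at its centre is B = μ₀Iφ/(4πR), with φ = 1.669 rad.
B = (4π×10⁻⁷ × 15.7 × 1.669) / (4π × 0.016) = 1.64×10⁻⁴ T.

B ≈ 164 μT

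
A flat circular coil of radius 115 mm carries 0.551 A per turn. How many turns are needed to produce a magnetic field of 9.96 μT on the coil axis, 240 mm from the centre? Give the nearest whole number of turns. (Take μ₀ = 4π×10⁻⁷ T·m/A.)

For an N-turn coil, B = Nμ₀IR²/[2(R²+z²)^(3/2)]. A single turn gives B₁ = 2.43×10⁻⁷ T with R = 0.115 m, z = 0.24 m.
N = B/B₁ = 9.96×10⁻⁶ / 2.43×10⁻⁷ = 41.00.

N = 41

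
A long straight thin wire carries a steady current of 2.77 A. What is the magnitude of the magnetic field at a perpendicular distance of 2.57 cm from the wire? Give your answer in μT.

For an infinitely long straight wire, B = μ₀I/(2πd).
B = (4π×10⁻⁷ × 2.77) / (2π × 0.0257) = 2.16×10⁻⁵ T.

B ≈ 21.6 μT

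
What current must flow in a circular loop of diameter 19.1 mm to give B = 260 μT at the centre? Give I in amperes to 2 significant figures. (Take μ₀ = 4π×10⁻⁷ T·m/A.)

At the centre of a circular loop B = μ₀I/(2R), so I = 2RB/μ₀.
With R = 0.00955 m, I = 2 × 0.00955 × 2.60×10⁻⁴ / (4π×10⁻⁷) = 3.95 A.

I ≈ 4.0 A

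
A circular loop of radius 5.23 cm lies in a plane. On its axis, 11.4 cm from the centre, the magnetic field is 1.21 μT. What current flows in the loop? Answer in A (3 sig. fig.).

I ≈ 1.39 A

On the axis of a loop, B = μ₀IR²/[2(R²+z²)^(3/2)], so I = 2B(R²+z²)^(3/2)/(μ₀R²).
R² + z² = 0.002735 + 0.013 = 0.01573 m²; raised to 3/2 gives 1.97×10⁻³ m³.
I = 2 × 1.21×10⁻⁶ × 1.97×10⁻³ / (1.26×10⁻⁶ × 0.002735) = 1.39 A.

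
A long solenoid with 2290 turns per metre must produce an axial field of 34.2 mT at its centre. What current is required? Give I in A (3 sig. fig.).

Inside a long solenoid B = μ₀nI with n = 2290 m⁻¹, so I = B/(μ₀n).
I = 3.42×10⁻² / (4π×10⁻⁷ × 2290) = 11.9 A.

I ≈ 11.9 A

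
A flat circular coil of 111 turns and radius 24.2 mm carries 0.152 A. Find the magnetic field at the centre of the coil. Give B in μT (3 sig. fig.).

For an N-turn flat coil, B = Nμ₀I/(2R) with R = 0.0242 m.
B = 111 × 3.95×10⁻⁶ T = 4.38×10⁻⁴ T.

B ≈ 438 μT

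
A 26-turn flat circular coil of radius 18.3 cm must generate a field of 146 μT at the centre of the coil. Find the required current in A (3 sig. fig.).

For an N-turn coil, B = Nμ₀I/(2R) with R = 0.183 m, so I = 2RB/(Nμ₀) = 2 × 0.183 × 1.46×10⁻⁴ / (26 × 4π×10⁻⁷) = 1.64 A.

I ≈ 1.64 A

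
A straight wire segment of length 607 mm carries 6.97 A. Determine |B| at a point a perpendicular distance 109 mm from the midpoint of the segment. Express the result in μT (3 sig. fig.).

B ≈ 12.0 μT

For a finite straight segment, B = (μ₀I/4πd)(sinθ₁ + sinθ₂), where θ₁, θ₂ are the angles from the perpendicular to each end.
The perpendicular from the point meets the wire at its midpoint, so each end is L/2 = 0.3035 m away along the wire.
sinθ₁ = 0.3035/√(0.3035²+0.109²) = 0.9411; sinθ₂ = 0.3035/√(0.3035²+0.109²) = 0.9411.
B = (4π×10⁻⁷ × 6.97) / (4π × 0.109) × (0.9411 + 0.9411) = 1.20×10⁻⁵ T.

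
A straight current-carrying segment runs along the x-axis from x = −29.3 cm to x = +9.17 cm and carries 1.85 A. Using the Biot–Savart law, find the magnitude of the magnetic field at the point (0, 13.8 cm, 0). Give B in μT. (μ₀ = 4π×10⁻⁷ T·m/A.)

For a finite straight segment, B = (μ₀I/4πd)(sinθ₁ + sinθ₂), where θ₁, θ₂ are the angles from the perpendicular to each end.
The perpendicular distance is d = 0.138 m; the end-offsets along the wire are a = 0.293 m and b = 0.0917 m.
sinθ₁ = 0.293/√(0.293²+0.138²) = 0.9047; sinθ₂ = 0.0917/√(0.0917²+0.138²) = 0.5534.
B = (4π×10⁻⁷ × 1.85) / (4π × 0.138) × (0.9047 + 0.5534) = 1.95×10⁻⁶ T.

B ≈ 1.95 μT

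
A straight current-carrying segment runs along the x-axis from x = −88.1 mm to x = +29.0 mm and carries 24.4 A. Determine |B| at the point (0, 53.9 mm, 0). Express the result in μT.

For a finite straight segment, B = (μ₀I/4πd)(sinθ₁ + sinθ₂), where θ₁, θ₂ are the angles from the perpendicular to each end.
The perpendicular distance is d = 0.0539 m; the end-offsets along the wire are a = 0.0881 m and b = 0.029 m.
sinθ₁ = 0.0881/√(0.0881²+0.0539²) = 0.8530; sinθ₂ = 0.029/√(0.029²+0.0539²) = 0.4738.
B = (4π×10⁻⁷ × 24.4) / (4π × 0.0539) × (0.8530 + 0.4738) = 6.01×10⁻⁵ T.

B ≈ 60.1 μT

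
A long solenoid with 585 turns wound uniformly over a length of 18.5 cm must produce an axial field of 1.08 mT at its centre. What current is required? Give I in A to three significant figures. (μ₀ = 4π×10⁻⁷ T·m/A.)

Inside a long solenoid B = μ₀nI with n = 3162 m⁻¹, so I = B/(μ₀n).
I = 1.08×10⁻³ / (4π×10⁻⁷ × 3162) = 0.272 A.

I ≈ 0.272 A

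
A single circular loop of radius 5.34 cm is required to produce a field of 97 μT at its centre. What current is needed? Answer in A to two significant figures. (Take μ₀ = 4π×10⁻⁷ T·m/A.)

At the centre of a circular loop B = μ₀I/(2R), so I = 2RB/μ₀.
With R = 0.0534 m, I = 2 × 0.0534 × 9.70×10⁻⁵ / (4π×10⁻⁷) = 8.24 A.

I ≈ 8.2 A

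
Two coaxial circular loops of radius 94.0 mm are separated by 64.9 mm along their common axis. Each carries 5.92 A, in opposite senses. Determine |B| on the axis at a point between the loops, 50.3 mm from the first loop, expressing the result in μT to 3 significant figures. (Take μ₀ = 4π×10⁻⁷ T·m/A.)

Each loop contributes B = μ₀IR²/[2(R²+z²)^(3/2)] on the axis, with z measured from that loop.
Loop 1 (z = 0.0503 m): B₁ = 2.71×10⁻⁵ T. Loop 2 (z = 0.0146 m): B₂ = 3.82×10⁻⁵ T.
The fields oppose: B = |B₁ − B₂| = 1.11×10⁻⁵ T.

B ≈ 11.1 μT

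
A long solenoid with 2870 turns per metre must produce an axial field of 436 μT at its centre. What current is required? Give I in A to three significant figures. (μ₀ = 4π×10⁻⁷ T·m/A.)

Inside a long solenoid B = μ₀nI with n = 2870 m⁻¹, so I = B/(μ₀n).
I = 4.36×10⁻⁴ / (4π×10⁻⁷ × 2870) = 0.121 A.

I ≈ 0.121 A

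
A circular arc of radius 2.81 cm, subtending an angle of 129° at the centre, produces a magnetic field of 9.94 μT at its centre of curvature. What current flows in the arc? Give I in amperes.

For a circular arc, B = μ₀Iφ/(4πR) with φ in radians; here φ = 2.251 rad.
So I = 4πRB/(μ₀φ) = 4π × 0.0281 × 9.94×10⁻⁶ / (4π×10⁻⁷ × 2.251) = 1.24 A.

I ≈ 1.24 A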